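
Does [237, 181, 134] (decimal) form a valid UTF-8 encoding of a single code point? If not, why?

Structurally a 3-byte sequence; payload = 0xDD46.
But 0xDD46 is in U+D800–U+DFFF, the surrogate range. Surrogates are not Unicode scalar values and are forbidden in UTF-8.

invalid (encodes a surrogate (U+D800–U+DFFF))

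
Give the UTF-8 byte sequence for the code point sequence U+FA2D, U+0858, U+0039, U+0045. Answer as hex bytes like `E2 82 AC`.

EF A8 AD E0 A1 98 39 45

U+FA2D: 3-byte form → EF A8 AD.
U+0858: 3-byte form → E0 A1 98.
U+0039: 1-byte form → 39.
U+0045: 1-byte form → 45.
Concatenated (8 bytes): EF A8 AD E0 A1 98 39 45.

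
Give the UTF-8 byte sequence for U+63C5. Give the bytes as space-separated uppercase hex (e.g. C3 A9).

U+63C5 = 0x63C5 = 25541 decimal. In range U+0800–U+FFFF → 3-byte form: 1110xxxx 10xxxxxx 10xxxxxx.
Binary (16 bits): 0110001111000101.
Split 4+6+6: 0110 | 001111 | 000101.
Byte 1: 11100110 = 0xE6.
Byte 2: 10001111 = 0x8F.
Byte 3: 10000101 = 0x85.

E6 8F 85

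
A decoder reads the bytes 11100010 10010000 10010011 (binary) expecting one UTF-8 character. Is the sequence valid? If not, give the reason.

Leading byte 0xE2 = 11100010 → 3-byte form.
Continuation bytes 0x90=10010000, 0x93=10010011 all match 10xxxxxx.
Decoded value 0x2413 is ≥ 0x800 (shortest form) and not a surrogate.

valid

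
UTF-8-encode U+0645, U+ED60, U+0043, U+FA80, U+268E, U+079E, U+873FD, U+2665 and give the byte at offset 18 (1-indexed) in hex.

1-indexed offset 18 is 0-indexed offset 17.
U+0645 → 2-byte form D9 85 at offsets 0–1.
U+ED60 → 3-byte form EE B5 A0 at offsets 2–4.
U+0043 → 1-byte form 43 at offsets 5–5.
U+FA80 → 3-byte form EF AA 80 at offsets 6–8.
U+268E → 3-byte form E2 9A 8E at offsets 9–11.
U+079E → 2-byte form DE 9E at offsets 12–13.
U+873FD → 4-byte form F2 87 8F BD at offsets 14–17.
Offset 17 falls in char 7's range; it's byte 4 of F2 87 8F BD = 0xBD.

0xBD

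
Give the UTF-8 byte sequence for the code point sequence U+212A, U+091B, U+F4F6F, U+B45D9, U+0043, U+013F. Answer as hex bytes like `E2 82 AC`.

E2 84 AA E0 A4 9B F3 B4 BD AF F2 B4 97 99 43 C4 BF

U+212A: 3-byte form → E2 84 AA.
U+091B: 3-byte form → E0 A4 9B.
U+F4F6F: 4-byte form → F3 B4 BD AF.
U+B45D9: 4-byte form → F2 B4 97 99.
U+0043: 1-byte form → 43.
U+013F: 2-byte form → C4 BF.
Concatenated (17 bytes): E2 84 AA E0 A4 9B F3 B4 BD AF F2 B4 97 99 43 C4 BF.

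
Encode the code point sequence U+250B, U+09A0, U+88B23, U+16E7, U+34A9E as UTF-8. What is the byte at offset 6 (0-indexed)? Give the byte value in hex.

U+250B → 3-byte form E2 94 8B at offsets 0–2.
U+09A0 → 3-byte form E0 A6 A0 at offsets 3–5.
U+88B23 → 4-byte form F2 88 AC A3 at offsets 6–9.
Offset 6 falls in char 3's range; it's byte 1 of F2 88 AC A3 = 0xF2.

0xF2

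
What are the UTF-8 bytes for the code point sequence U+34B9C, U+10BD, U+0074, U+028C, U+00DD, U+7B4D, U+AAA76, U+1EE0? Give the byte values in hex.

F0 B4 AE 9C E1 82 BD 74 CA 8C C3 9D E7 AD 8D F2 AA A9 B6 E1 BB A0

U+34B9C: 4-byte form → F0 B4 AE 9C.
U+10BD: 3-byte form → E1 82 BD.
U+0074: 1-byte form → 74.
U+028C: 2-byte form → CA 8C.
U+00DD: 2-byte form → C3 9D.
U+7B4D: 3-byte form → E7 AD 8D.
U+AAA76: 4-byte form → F2 AA A9 B6.
U+1EE0: 3-byte form → E1 BB A0.
Concatenated (22 bytes): F0 B4 AE 9C E1 82 BD 74 CA 8C C3 9D E7 AD 8D F2 AA A9 B6 E1 BB A0.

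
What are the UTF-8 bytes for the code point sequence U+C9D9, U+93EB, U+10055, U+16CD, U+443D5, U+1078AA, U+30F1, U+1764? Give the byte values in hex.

EC A7 99 E9 8F AB F0 90 81 95 E1 9B 8D F1 84 8F 95 F4 87 A2 AA E3 83 B1 E1 9D A4

U+C9D9: 3-byte form → EC A7 99.
U+93EB: 3-byte form → E9 8F AB.
U+10055: 4-byte form → F0 90 81 95.
U+16CD: 3-byte form → E1 9B 8D.
U+443D5: 4-byte form → F1 84 8F 95.
U+1078AA: 4-byte form → F4 87 A2 AA.
U+30F1: 3-byte form → E3 83 B1.
U+1764: 3-byte form → E1 9D A4.
Concatenated (27 bytes): EC A7 99 E9 8F AB F0 90 81 95 E1 9B 8D F1 84 8F 95 F4 87 A2 AA E3 83 B1 E1 9D A4.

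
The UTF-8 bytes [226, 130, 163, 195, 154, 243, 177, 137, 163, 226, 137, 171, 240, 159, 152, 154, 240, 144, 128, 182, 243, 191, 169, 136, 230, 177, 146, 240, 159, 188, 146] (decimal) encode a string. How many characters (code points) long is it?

9

Byte at offset 0: 0xE2 = 11100010 → 3-byte char (#1). Advance 3.
Byte at offset 3: 0xC3 = 11000011 → 2-byte char (#2). Advance 2.
Byte at offset 5: 0xF3 = 11110011 → 4-byte char (#3). Advance 4.
Byte at offset 9: 0xE2 = 11100010 → 3-byte char (#4). Advance 3.
Byte at offset 12: 0xF0 = 11110000 → 4-byte char (#5). Advance 4.
Byte at offset 16: 0xF0 = 11110000 → 4-byte char (#6). Advance 4.
Byte at offset 20: 0xF3 = 11110011 → 4-byte char (#7). Advance 4.
Byte at offset 24: 0xE6 = 11100110 → 3-byte char (#8). Advance 3.
Byte at offset 27: 0xF0 = 11110000 → 4-byte char (#9). Advance 4.
Reached end at offset 31 after 9 code points.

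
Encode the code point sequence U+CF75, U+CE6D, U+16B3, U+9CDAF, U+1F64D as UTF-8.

U+CF75: 3-byte form → EC BD B5.
U+CE6D: 3-byte form → EC B9 AD.
U+16B3: 3-byte form → E1 9A B3.
U+9CDAF: 4-byte form → F2 9C B6 AF.
U+1F64D: 4-byte form → F0 9F 99 8D.
Concatenated (17 bytes): EC BD B5 EC B9 AD E1 9A B3 F2 9C B6 AF F0 9F 99 8D.

EC BD B5 EC B9 AD E1 9A B3 F2 9C B6 AF F0 9F 99 8D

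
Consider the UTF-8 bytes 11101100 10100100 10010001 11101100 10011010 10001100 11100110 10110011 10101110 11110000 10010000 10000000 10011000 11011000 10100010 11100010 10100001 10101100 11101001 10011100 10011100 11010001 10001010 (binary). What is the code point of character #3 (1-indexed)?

Offset 0: leading byte 0xEC = 11101100 → 3-byte char #1 = EC A4 91.
Offset 3: leading byte 0xEC = 11101100 → 3-byte char #2 = EC 9A 8C.
Offset 6: leading byte 0xE6 = 11100110 → 3-byte char #3 = E6 B3 AE.
Leading byte 0xE6 = 11100110 matches 1110xxxx → 3-byte sequence.
Byte 1: 0xE6 = 11100110, payload 0110 (4 bits).
Byte 2: 0xB3 = 10110011 (10xxxxxx ✓), payload 110011.
Byte 3: 0xAE = 10101110 (10xxxxxx ✓), payload 101110.
Concatenate: 0110110011101110 = 0x6CEE (16 bits → U+6CEE).

U+6CEE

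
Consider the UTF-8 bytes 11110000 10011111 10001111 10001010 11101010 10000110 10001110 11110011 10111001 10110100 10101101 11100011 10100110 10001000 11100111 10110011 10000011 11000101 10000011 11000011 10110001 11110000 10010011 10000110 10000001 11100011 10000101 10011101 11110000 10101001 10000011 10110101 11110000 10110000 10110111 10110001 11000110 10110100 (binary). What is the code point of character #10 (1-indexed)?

Offset 0: leading byte 0xF0 = 11110000 → 4-byte char #1 = F0 9F 8F 8A.
Offset 4: leading byte 0xEA = 11101010 → 3-byte char #2 = EA 86 8E.
Offset 7: leading byte 0xF3 = 11110011 → 4-byte char #3 = F3 B9 B4 AD.
Offset 11: leading byte 0xE3 = 11100011 → 3-byte char #4 = E3 A6 88.
Offset 14: leading byte 0xE7 = 11100111 → 3-byte char #5 = E7 B3 83.
Offset 17: leading byte 0xC5 = 11000101 → 2-byte char #6 = C5 83.
Offset 19: leading byte 0xC3 = 11000011 → 2-byte char #7 = C3 B1.
Offset 21: leading byte 0xF0 = 11110000 → 4-byte char #8 = F0 93 86 81.
Offset 25: leading byte 0xE3 = 11100011 → 3-byte char #9 = E3 85 9D.
Offset 28: leading byte 0xF0 = 11110000 → 4-byte char #10 = F0 A9 83 B5.
Leading byte 0xF0 = 11110000 matches 11110xxx → 4-byte sequence.
Byte 1: 0xF0 = 11110000, payload 000 (3 bits).
Byte 2: 0xA9 = 10101001 (10xxxxxx ✓), payload 101001.
Byte 3: 0x83 = 10000011 (10xxxxxx ✓), payload 000011.
Byte 4: 0xB5 = 10110101 (10xxxxxx ✓), payload 110101.
Concatenate: 000101001000011110101 = 0x290F5 (21 bits → U+290F5).

U+290F5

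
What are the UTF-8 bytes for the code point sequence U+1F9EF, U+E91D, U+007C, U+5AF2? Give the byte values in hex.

F0 9F A7 AF EE A4 9D 7C E5 AB B2

U+1F9EF: 4-byte form → F0 9F A7 AF.
U+E91D: 3-byte form → EE A4 9D.
U+007C: 1-byte form → 7C.
U+5AF2: 3-byte form → E5 AB B2.
Concatenated (11 bytes): F0 9F A7 AF EE A4 9D 7C E5 AB B2.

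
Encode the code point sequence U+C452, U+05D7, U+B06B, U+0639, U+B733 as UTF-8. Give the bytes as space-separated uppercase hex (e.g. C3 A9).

EC 91 92 D7 97 EB 81 AB D8 B9 EB 9C B3

U+C452: 3-byte form → EC 91 92.
U+05D7: 2-byte form → D7 97.
U+B06B: 3-byte form → EB 81 AB.
U+0639: 2-byte form → D8 B9.
U+B733: 3-byte form → EB 9C B3.
Concatenated (13 bytes): EC 91 92 D7 97 EB 81 AB D8 B9 EB 9C B3.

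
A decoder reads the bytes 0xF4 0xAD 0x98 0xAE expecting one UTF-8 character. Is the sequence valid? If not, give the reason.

invalid (encodes a value above U+10FFFF)

Leading byte 0xF4 = 11110100 → 4-byte form.
Payload = 0x12D62E, which exceeds U+10FFFF, the maximum Unicode code point. (Leading bytes F5–FF, or F4 followed by ≥ 0x90, are invalid.)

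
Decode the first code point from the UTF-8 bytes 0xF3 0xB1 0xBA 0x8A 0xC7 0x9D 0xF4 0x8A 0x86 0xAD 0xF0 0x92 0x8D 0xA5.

U+F1E8A

Offset 0: leading byte 0xF3 = 11110011 → 4-byte char #1 = F3 B1 BA 8A.
Leading byte 0xF3 = 11110011 matches 11110xxx → 4-byte sequence.
Byte 1: 0xF3 = 11110011, payload 011 (3 bits).
Byte 2: 0xB1 = 10110001 (10xxxxxx ✓), payload 110001.
Byte 3: 0xBA = 10111010 (10xxxxxx ✓), payload 111010.
Byte 4: 0x8A = 10001010 (10xxxxxx ✓), payload 001010.
Concatenate: 011110001111010001010 = 0xF1E8A (21 bits → U+F1E8A).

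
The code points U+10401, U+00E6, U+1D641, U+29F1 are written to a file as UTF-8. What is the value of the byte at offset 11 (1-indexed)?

1-indexed offset 11 is 0-indexed offset 10.
U+10401 → 4-byte form F0 90 90 81 at offsets 0–3.
U+00E6 → 2-byte form C3 A6 at offsets 4–5.
U+1D641 → 4-byte form F0 9D 99 81 at offsets 6–9.
U+29F1 → 3-byte form E2 A7 B1 at offsets 10–12.
Offset 10 falls in char 4's range; it's byte 1 of E2 A7 B1 = 0xE2.

0xE2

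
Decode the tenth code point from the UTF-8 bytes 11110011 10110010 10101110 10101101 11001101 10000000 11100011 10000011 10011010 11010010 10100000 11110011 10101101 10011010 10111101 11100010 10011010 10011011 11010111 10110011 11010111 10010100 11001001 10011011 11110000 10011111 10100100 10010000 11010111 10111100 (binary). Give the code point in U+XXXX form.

Offset 0: leading byte 0xF3 = 11110011 → 4-byte char #1 = F3 B2 AE AD.
Offset 4: leading byte 0xCD = 11001101 → 2-byte char #2 = CD 80.
Offset 6: leading byte 0xE3 = 11100011 → 3-byte char #3 = E3 83 9A.
Offset 9: leading byte 0xD2 = 11010010 → 2-byte char #4 = D2 A0.
Offset 11: leading byte 0xF3 = 11110011 → 4-byte char #5 = F3 AD 9A BD.
Offset 15: leading byte 0xE2 = 11100010 → 3-byte char #6 = E2 9A 9B.
Offset 18: leading byte 0xD7 = 11010111 → 2-byte char #7 = D7 B3.
Offset 20: leading byte 0xD7 = 11010111 → 2-byte char #8 = D7 94.
Offset 22: leading byte 0xC9 = 11001001 → 2-byte char #9 = C9 9B.
Offset 24: leading byte 0xF0 = 11110000 → 4-byte char #10 = F0 9F A4 90.
Leading byte 0xF0 = 11110000 matches 11110xxx → 4-byte sequence.
Byte 1: 0xF0 = 11110000, payload 000 (3 bits).
Byte 2: 0x9F = 10011111 (10xxxxxx ✓), payload 011111.
Byte 3: 0xA4 = 10100100 (10xxxxxx ✓), payload 100100.
Byte 4: 0x90 = 10010000 (10xxxxxx ✓), payload 010000.
Concatenate: 000011111100100010000 = 0x1F910 (21 bits → U+1F910).

U+1F910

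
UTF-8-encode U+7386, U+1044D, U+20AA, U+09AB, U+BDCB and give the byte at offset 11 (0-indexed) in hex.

0xA6

U+7386 → 3-byte form E7 8E 86 at offsets 0–2.
U+1044D → 4-byte form F0 90 91 8D at offsets 3–6.
U+20AA → 3-byte form E2 82 AA at offsets 7–9.
U+09AB → 3-byte form E0 A6 AB at offsets 10–12.
Offset 11 falls in char 4's range; it's byte 2 of E0 A6 AB = 0xA6.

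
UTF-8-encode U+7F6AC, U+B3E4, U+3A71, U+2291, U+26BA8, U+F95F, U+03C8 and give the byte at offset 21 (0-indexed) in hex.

0x88

U+7F6AC → 4-byte form F1 BF 9A AC at offsets 0–3.
U+B3E4 → 3-byte form EB 8F A4 at offsets 4–6.
U+3A71 → 3-byte form E3 A9 B1 at offsets 7–9.
U+2291 → 3-byte form E2 8A 91 at offsets 10–12.
U+26BA8 → 4-byte form F0 A6 AE A8 at offsets 13–16.
U+F95F → 3-byte form EF A5 9F at offsets 17–19.
U+03C8 → 2-byte form CF 88 at offsets 20–21.
Offset 21 falls in char 7's range; it's byte 2 of CF 88 = 0x88.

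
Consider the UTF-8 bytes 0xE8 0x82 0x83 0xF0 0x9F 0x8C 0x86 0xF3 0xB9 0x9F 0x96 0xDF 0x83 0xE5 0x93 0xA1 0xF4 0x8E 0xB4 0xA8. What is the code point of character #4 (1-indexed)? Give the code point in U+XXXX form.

U+07C3

Offset 0: leading byte 0xE8 = 11101000 → 3-byte char #1 = E8 82 83.
Offset 3: leading byte 0xF0 = 11110000 → 4-byte char #2 = F0 9F 8C 86.
Offset 7: leading byte 0xF3 = 11110011 → 4-byte char #3 = F3 B9 9F 96.
Offset 11: leading byte 0xDF = 11011111 → 2-byte char #4 = DF 83.
Leading byte 0xDF = 11011111 matches 110xxxxx → 2-byte sequence.
Byte 1: 0xDF = 11011111, payload 11111 (5 bits).
Byte 2: 0x83 = 10000011 (10xxxxxx ✓), payload 000011.
Concatenate: 11111000011 = 0x7C3 (11 bits → U+07C3).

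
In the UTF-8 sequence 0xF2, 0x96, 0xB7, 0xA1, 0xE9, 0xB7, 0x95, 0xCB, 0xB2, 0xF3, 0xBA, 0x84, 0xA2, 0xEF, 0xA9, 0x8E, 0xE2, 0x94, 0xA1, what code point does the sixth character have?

Offset 0: leading byte 0xF2 = 11110010 → 4-byte char #1 = F2 96 B7 A1.
Offset 4: leading byte 0xE9 = 11101001 → 3-byte char #2 = E9 B7 95.
Offset 7: leading byte 0xCB = 11001011 → 2-byte char #3 = CB B2.
Offset 9: leading byte 0xF3 = 11110011 → 4-byte char #4 = F3 BA 84 A2.
Offset 13: leading byte 0xEF = 11101111 → 3-byte char #5 = EF A9 8E.
Offset 16: leading byte 0xE2 = 11100010 → 3-byte char #6 = E2 94 A1.
Leading byte 0xE2 = 11100010 matches 1110xxxx → 3-byte sequence.
Byte 1: 0xE2 = 11100010, payload 0010 (4 bits).
Byte 2: 0x94 = 10010100 (10xxxxxx ✓), payload 010100.
Byte 3: 0xA1 = 10100001 (10xxxxxx ✓), payload 100001.
Concatenate: 0010010100100001 = 0x2521 (16 bits → U+2521).

U+2521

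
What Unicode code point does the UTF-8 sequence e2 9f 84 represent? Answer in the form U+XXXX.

U+27C4

Leading byte 0xE2 = 11100010 matches 1110xxxx → 3-byte sequence.
Byte 1: 0xE2 = 11100010, payload 0010 (4 bits).
Byte 2: 0x9F = 10011111 (10xxxxxx ✓), payload 011111.
Byte 3: 0x84 = 10000100 (10xxxxxx ✓), payload 000100.
Concatenate: 0010011111000100 = 0x27C4 (16 bits → U+27C4).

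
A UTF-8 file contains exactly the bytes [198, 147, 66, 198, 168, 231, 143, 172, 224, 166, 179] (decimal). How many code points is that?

Byte at offset 0: 0xC6 = 11000110 → 2-byte char (#1). Advance 2.
Byte at offset 2: 0x42 = 01000010 → 1-byte char (#2). Advance 1.
Byte at offset 3: 0xC6 = 11000110 → 2-byte char (#3). Advance 2.
Byte at offset 5: 0xE7 = 11100111 → 3-byte char (#4). Advance 3.
Byte at offset 8: 0xE0 = 11100000 → 3-byte char (#5). Advance 3.
Reached end at offset 11 after 5 code points.

5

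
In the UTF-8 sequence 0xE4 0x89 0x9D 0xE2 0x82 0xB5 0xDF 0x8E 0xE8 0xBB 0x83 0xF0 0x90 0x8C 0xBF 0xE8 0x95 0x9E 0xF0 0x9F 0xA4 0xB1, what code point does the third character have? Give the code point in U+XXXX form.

Offset 0: leading byte 0xE4 = 11100100 → 3-byte char #1 = E4 89 9D.
Offset 3: leading byte 0xE2 = 11100010 → 3-byte char #2 = E2 82 B5.
Offset 6: leading byte 0xDF = 11011111 → 2-byte char #3 = DF 8E.
Leading byte 0xDF = 11011111 matches 110xxxxx → 2-byte sequence.
Byte 1: 0xDF = 11011111, payload 11111 (5 bits).
Byte 2: 0x8E = 10001110 (10xxxxxx ✓), payload 001110.
Concatenate: 11111001110 = 0x7CE (11 bits → U+07CE).

U+07CE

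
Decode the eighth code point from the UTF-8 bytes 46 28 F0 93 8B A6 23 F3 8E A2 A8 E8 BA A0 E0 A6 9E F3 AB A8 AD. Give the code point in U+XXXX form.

U+EBA2D

Offset 0: leading byte 0x46 = 01000110 → 1-byte char #1 = 46.
Offset 1: leading byte 0x28 = 00101000 → 1-byte char #2 = 28.
Offset 2: leading byte 0xF0 = 11110000 → 4-byte char #3 = F0 93 8B A6.
Offset 6: leading byte 0x23 = 00100011 → 1-byte char #4 = 23.
Offset 7: leading byte 0xF3 = 11110011 → 4-byte char #5 = F3 8E A2 A8.
Offset 11: leading byte 0xE8 = 11101000 → 3-byte char #6 = E8 BA A0.
Offset 14: leading byte 0xE0 = 11100000 → 3-byte char #7 = E0 A6 9E.
Offset 17: leading byte 0xF3 = 11110011 → 4-byte char #8 = F3 AB A8 AD.
Leading byte 0xF3 = 11110011 matches 11110xxx → 4-byte sequence.
Byte 1: 0xF3 = 11110011, payload 011 (3 bits).
Byte 2: 0xAB = 10101011 (10xxxxxx ✓), payload 101011.
Byte 3: 0xA8 = 10101000 (10xxxxxx ✓), payload 101000.
Byte 4: 0xAD = 10101101 (10xxxxxx ✓), payload 101101.
Concatenate: 011101011101000101101 = 0xEBA2D (21 bits → U+EBA2D).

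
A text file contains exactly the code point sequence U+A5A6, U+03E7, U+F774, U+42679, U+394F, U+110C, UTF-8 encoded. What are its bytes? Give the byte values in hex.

U+A5A6: 3-byte form → EA 96 A6.
U+03E7: 2-byte form → CF A7.
U+F774: 3-byte form → EF 9D B4.
U+42679: 4-byte form → F1 82 99 B9.
U+394F: 3-byte form → E3 A5 8F.
U+110C: 3-byte form → E1 84 8C.
Concatenated (18 bytes): EA 96 A6 CF A7 EF 9D B4 F1 82 99 B9 E3 A5 8F E1 84 8C.

EA 96 A6 CF A7 EF 9D B4 F1 82 99 B9 E3 A5 8F E1 84 8C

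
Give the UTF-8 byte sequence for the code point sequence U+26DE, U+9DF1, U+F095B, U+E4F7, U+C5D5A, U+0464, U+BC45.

E2 9B 9E E9 B7 B1 F3 B0 A5 9B EE 93 B7 F3 85 B5 9A D1 A4 EB B1 85

U+26DE: 3-byte form → E2 9B 9E.
U+9DF1: 3-byte form → E9 B7 B1.
U+F095B: 4-byte form → F3 B0 A5 9B.
U+E4F7: 3-byte form → EE 93 B7.
U+C5D5A: 4-byte form → F3 85 B5 9A.
U+0464: 2-byte form → D1 A4.
U+BC45: 3-byte form → EB B1 85.
Concatenated (22 bytes): E2 9B 9E E9 B7 B1 F3 B0 A5 9B EE 93 B7 F3 85 B5 9A D1 A4 EB B1 85.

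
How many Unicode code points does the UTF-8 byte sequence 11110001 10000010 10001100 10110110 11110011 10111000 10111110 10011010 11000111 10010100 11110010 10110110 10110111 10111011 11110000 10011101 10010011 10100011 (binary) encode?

5

Byte at offset 0: 0xF1 = 11110001 → 4-byte char (#1). Advance 4.
Byte at offset 4: 0xF3 = 11110011 → 4-byte char (#2). Advance 4.
Byte at offset 8: 0xC7 = 11000111 → 2-byte char (#3). Advance 2.
Byte at offset 10: 0xF2 = 11110010 → 4-byte char (#4). Advance 4.
Byte at offset 14: 0xF0 = 11110000 → 4-byte char (#5). Advance 4.
Reached end at offset 18 after 5 code points.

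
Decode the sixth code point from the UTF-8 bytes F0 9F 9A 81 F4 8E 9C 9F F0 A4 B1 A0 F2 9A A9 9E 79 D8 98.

Offset 0: leading byte 0xF0 = 11110000 → 4-byte char #1 = F0 9F 9A 81.
Offset 4: leading byte 0xF4 = 11110100 → 4-byte char #2 = F4 8E 9C 9F.
Offset 8: leading byte 0xF0 = 11110000 → 4-byte char #3 = F0 A4 B1 A0.
Offset 12: leading byte 0xF2 = 11110010 → 4-byte char #4 = F2 9A A9 9E.
Offset 16: leading byte 0x79 = 01111001 → 1-byte char #5 = 79.
Offset 17: leading byte 0xD8 = 11011000 → 2-byte char #6 = D8 98.
Leading byte 0xD8 = 11011000 matches 110xxxxx → 2-byte sequence.
Byte 1: 0xD8 = 11011000, payload 11000 (5 bits).
Byte 2: 0x98 = 10011000 (10xxxxxx ✓), payload 011000.
Concatenate: 11000011000 = 0x618 (11 bits → U+0618).

U+0618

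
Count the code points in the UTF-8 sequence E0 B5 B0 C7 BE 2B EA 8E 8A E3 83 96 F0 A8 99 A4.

Byte at offset 0: 0xE0 = 11100000 → 3-byte char (#1). Advance 3.
Byte at offset 3: 0xC7 = 11000111 → 2-byte char (#2). Advance 2.
Byte at offset 5: 0x2B = 00101011 → 1-byte char (#3). Advance 1.
Byte at offset 6: 0xEA = 11101010 → 3-byte char (#4). Advance 3.
Byte at offset 9: 0xE3 = 11100011 → 3-byte char (#5). Advance 3.
Byte at offset 12: 0xF0 = 11110000 → 4-byte char (#6). Advance 4.
Reached end at offset 16 after 6 code points.

6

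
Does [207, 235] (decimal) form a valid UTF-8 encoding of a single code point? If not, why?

Leading byte 0xCF = 11001111 → 2-byte form.
Byte 2 is 0xEB = 11101011, which is not 10xxxxxx — expected a continuation byte.

invalid (non-continuation byte where continuation expected)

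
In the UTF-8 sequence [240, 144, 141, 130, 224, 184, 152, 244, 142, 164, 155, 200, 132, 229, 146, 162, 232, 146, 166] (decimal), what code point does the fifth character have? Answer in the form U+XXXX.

U+54A2

Offset 0: leading byte 0xF0 = 11110000 → 4-byte char #1 = F0 90 8D 82.
Offset 4: leading byte 0xE0 = 11100000 → 3-byte char #2 = E0 B8 98.
Offset 7: leading byte 0xF4 = 11110100 → 4-byte char #3 = F4 8E A4 9B.
Offset 11: leading byte 0xC8 = 11001000 → 2-byte char #4 = C8 84.
Offset 13: leading byte 0xE5 = 11100101 → 3-byte char #5 = E5 92 A2.
Leading byte 0xE5 = 11100101 matches 1110xxxx → 3-byte sequence.
Byte 1: 0xE5 = 11100101, payload 0101 (4 bits).
Byte 2: 0x92 = 10010010 (10xxxxxx ✓), payload 010010.
Byte 3: 0xA2 = 10100010 (10xxxxxx ✓), payload 100010.
Concatenate: 0101010010100010 = 0x54A2 (16 bits → U+54A2).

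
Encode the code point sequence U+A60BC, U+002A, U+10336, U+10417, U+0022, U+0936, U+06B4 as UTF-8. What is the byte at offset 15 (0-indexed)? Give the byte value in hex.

0xA4

U+A60BC → 4-byte form F2 A6 82 BC at offsets 0–3.
U+002A → 1-byte form 2A at offsets 4–4.
U+10336 → 4-byte form F0 90 8C B6 at offsets 5–8.
U+10417 → 4-byte form F0 90 90 97 at offsets 9–12.
U+0022 → 1-byte form 22 at offsets 13–13.
U+0936 → 3-byte form E0 A4 B6 at offsets 14–16.
Offset 15 falls in char 6's range; it's byte 2 of E0 A4 B6 = 0xA4.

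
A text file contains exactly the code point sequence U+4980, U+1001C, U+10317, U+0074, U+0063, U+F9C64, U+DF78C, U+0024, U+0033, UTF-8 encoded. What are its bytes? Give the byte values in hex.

U+4980: 3-byte form → E4 A6 80.
U+1001C: 4-byte form → F0 90 80 9C.
U+10317: 4-byte form → F0 90 8C 97.
U+0074: 1-byte form → 74.
U+0063: 1-byte form → 63.
U+F9C64: 4-byte form → F3 B9 B1 A4.
U+DF78C: 4-byte form → F3 9F 9E 8C.
U+0024: 1-byte form → 24.
U+0033: 1-byte form → 33.
Concatenated (23 bytes): E4 A6 80 F0 90 80 9C F0 90 8C 97 74 63 F3 B9 B1 A4 F3 9F 9E 8C 24 33.

E4 A6 80 F0 90 80 9C F0 90 8C 97 74 63 F3 B9 B1 A4 F3 9F 9E 8C 24 33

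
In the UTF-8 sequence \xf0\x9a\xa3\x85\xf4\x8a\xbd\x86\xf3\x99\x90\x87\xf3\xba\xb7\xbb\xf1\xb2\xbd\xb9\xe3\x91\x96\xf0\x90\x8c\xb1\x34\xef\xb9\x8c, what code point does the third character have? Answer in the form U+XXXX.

Offset 0: leading byte 0xF0 = 11110000 → 4-byte char #1 = F0 9A A3 85.
Offset 4: leading byte 0xF4 = 11110100 → 4-byte char #2 = F4 8A BD 86.
Offset 8: leading byte 0xF3 = 11110011 → 4-byte char #3 = F3 99 90 87.
Leading byte 0xF3 = 11110011 matches 11110xxx → 4-byte sequence.
Byte 1: 0xF3 = 11110011, payload 011 (3 bits).
Byte 2: 0x99 = 10011001 (10xxxxxx ✓), payload 011001.
Byte 3: 0x90 = 10010000 (10xxxxxx ✓), payload 010000.
Byte 4: 0x87 = 10000111 (10xxxxxx ✓), payload 000111.
Concatenate: 011011001010000000111 = 0xD9407 (21 bits → U+D9407).

U+D9407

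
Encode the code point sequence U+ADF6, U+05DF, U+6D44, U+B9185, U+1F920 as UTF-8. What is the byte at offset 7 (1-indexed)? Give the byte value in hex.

1-indexed offset 7 is 0-indexed offset 6.
U+ADF6 → 3-byte form EA B7 B6 at offsets 0–2.
U+05DF → 2-byte form D7 9F at offsets 3–4.
U+6D44 → 3-byte form E6 B5 84 at offsets 5–7.
Offset 6 falls in char 3's range; it's byte 2 of E6 B5 84 = 0xB5.

0xB5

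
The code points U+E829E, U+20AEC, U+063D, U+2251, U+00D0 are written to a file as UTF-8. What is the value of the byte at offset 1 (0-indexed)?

U+E829E → 4-byte form F3 A8 8A 9E at offsets 0–3.
Offset 1 falls in char 1's range; it's byte 2 of F3 A8 8A 9E = 0xA8.

0xA8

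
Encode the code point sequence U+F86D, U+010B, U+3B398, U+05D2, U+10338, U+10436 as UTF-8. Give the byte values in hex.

U+F86D: 3-byte form → EF A1 AD.
U+010B: 2-byte form → C4 8B.
U+3B398: 4-byte form → F0 BB 8E 98.
U+05D2: 2-byte form → D7 92.
U+10338: 4-byte form → F0 90 8C B8.
U+10436: 4-byte form → F0 90 90 B6.
Concatenated (19 bytes): EF A1 AD C4 8B F0 BB 8E 98 D7 92 F0 90 8C B8 F0 90 90 B6.

EF A1 AD C4 8B F0 BB 8E 98 D7 92 F0 90 8C B8 F0 90 90 B6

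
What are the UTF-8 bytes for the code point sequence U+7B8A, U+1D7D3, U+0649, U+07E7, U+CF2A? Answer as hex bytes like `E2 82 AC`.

U+7B8A: 3-byte form → E7 AE 8A.
U+1D7D3: 4-byte form → F0 9D 9F 93.
U+0649: 2-byte form → D9 89.
U+07E7: 2-byte form → DF A7.
U+CF2A: 3-byte form → EC BC AA.
Concatenated (14 bytes): E7 AE 8A F0 9D 9F 93 D9 89 DF A7 EC BC AA.

E7 AE 8A F0 9D 9F 93 D9 89 DF A7 EC BC AA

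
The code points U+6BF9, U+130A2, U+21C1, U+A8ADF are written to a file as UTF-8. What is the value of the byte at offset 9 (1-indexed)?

1-indexed offset 9 is 0-indexed offset 8.
U+6BF9 → 3-byte form E6 AF B9 at offsets 0–2.
U+130A2 → 4-byte form F0 93 82 A2 at offsets 3–6.
U+21C1 → 3-byte form E2 87 81 at offsets 7–9.
Offset 8 falls in char 3's range; it's byte 2 of E2 87 81 = 0x87.

0x87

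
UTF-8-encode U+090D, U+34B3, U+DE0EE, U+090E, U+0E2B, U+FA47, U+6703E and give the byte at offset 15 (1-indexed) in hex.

0xB8

1-indexed offset 15 is 0-indexed offset 14.
U+090D → 3-byte form E0 A4 8D at offsets 0–2.
U+34B3 → 3-byte form E3 92 B3 at offsets 3–5.
U+DE0EE → 4-byte form F3 9E 83 AE at offsets 6–9.
U+090E → 3-byte form E0 A4 8E at offsets 10–12.
U+0E2B → 3-byte form E0 B8 AB at offsets 13–15.
Offset 14 falls in char 5's range; it's byte 2 of E0 B8 AB = 0xB8.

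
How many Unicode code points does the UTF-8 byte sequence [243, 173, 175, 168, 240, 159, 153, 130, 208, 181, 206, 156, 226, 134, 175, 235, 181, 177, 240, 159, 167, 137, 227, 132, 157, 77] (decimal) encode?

Byte at offset 0: 0xF3 = 11110011 → 4-byte char (#1). Advance 4.
Byte at offset 4: 0xF0 = 11110000 → 4-byte char (#2). Advance 4.
Byte at offset 8: 0xD0 = 11010000 → 2-byte char (#3). Advance 2.
Byte at offset 10: 0xCE = 11001110 → 2-byte char (#4). Advance 2.
Byte at offset 12: 0xE2 = 11100010 → 3-byte char (#5). Advance 3.
Byte at offset 15: 0xEB = 11101011 → 3-byte char (#6). Advance 3.
Byte at offset 18: 0xF0 = 11110000 → 4-byte char (#7). Advance 4.
Byte at offset 22: 0xE3 = 11100011 → 3-byte char (#8). Advance 3.
Byte at offset 25: 0x4D = 01001101 → 1-byte char (#9). Advance 1.
Reached end at offset 26 after 9 code points.

9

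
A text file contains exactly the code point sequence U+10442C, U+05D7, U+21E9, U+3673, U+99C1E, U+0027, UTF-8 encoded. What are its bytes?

U+10442C: 4-byte form → F4 84 90 AC.
U+05D7: 2-byte form → D7 97.
U+21E9: 3-byte form → E2 87 A9.
U+3673: 3-byte form → E3 99 B3.
U+99C1E: 4-byte form → F2 99 B0 9E.
U+0027: 1-byte form → 27.
Concatenated (17 bytes): F4 84 90 AC D7 97 E2 87 A9 E3 99 B3 F2 99 B0 9E 27.

F4 84 90 AC D7 97 E2 87 A9 E3 99 B3 F2 99 B0 9E 27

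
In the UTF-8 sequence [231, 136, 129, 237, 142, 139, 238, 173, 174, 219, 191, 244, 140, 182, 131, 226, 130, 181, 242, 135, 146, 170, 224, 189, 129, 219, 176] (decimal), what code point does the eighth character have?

U+0F41

Offset 0: leading byte 0xE7 = 11100111 → 3-byte char #1 = E7 88 81.
Offset 3: leading byte 0xED = 11101101 → 3-byte char #2 = ED 8E 8B.
Offset 6: leading byte 0xEE = 11101110 → 3-byte char #3 = EE AD AE.
Offset 9: leading byte 0xDB = 11011011 → 2-byte char #4 = DB BF.
Offset 11: leading byte 0xF4 = 11110100 → 4-byte char #5 = F4 8C B6 83.
Offset 15: leading byte 0xE2 = 11100010 → 3-byte char #6 = E2 82 B5.
Offset 18: leading byte 0xF2 = 11110010 → 4-byte char #7 = F2 87 92 AA.
Offset 22: leading byte 0xE0 = 11100000 → 3-byte char #8 = E0 BD 81.
Leading byte 0xE0 = 11100000 matches 1110xxxx → 3-byte sequence.
Byte 1: 0xE0 = 11100000, payload 0000 (4 bits).
Byte 2: 0xBD = 10111101 (10xxxxxx ✓), payload 111101.
Byte 3: 0x81 = 10000001 (10xxxxxx ✓), payload 000001.
Concatenate: 0000111101000001 = 0xF41 (16 bits → U+0F41).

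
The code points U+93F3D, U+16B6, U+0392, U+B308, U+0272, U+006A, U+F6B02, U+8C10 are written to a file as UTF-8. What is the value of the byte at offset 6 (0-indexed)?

U+93F3D → 4-byte form F2 93 BC BD at offsets 0–3.
U+16B6 → 3-byte form E1 9A B6 at offsets 4–6.
Offset 6 falls in char 2's range; it's byte 3 of E1 9A B6 = 0xB6.

0xB6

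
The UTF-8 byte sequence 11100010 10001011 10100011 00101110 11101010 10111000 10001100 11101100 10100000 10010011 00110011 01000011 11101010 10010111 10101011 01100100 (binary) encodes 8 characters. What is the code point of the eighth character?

U+0064

Offset 0: leading byte 0xE2 = 11100010 → 3-byte char #1 = E2 8B A3.
Offset 3: leading byte 0x2E = 00101110 → 1-byte char #2 = 2E.
Offset 4: leading byte 0xEA = 11101010 → 3-byte char #3 = EA B8 8C.
Offset 7: leading byte 0xEC = 11101100 → 3-byte char #4 = EC A0 93.
Offset 10: leading byte 0x33 = 00110011 → 1-byte char #5 = 33.
Offset 11: leading byte 0x43 = 01000011 → 1-byte char #6 = 43.
Offset 12: leading byte 0xEA = 11101010 → 3-byte char #7 = EA 97 AB.
Offset 15: leading byte 0x64 = 01100100 → 1-byte char #8 = 64.
Leading byte 0x64 = 01100100 matches 0xxxxxxx → 1-byte sequence.
Byte 1: 0x64 = 01100100, payload 1100100 (7 bits).
Concatenate: 1100100 = 0x64 (7 bits → U+0064).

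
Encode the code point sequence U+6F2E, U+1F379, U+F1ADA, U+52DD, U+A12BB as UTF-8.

U+6F2E: 3-byte form → E6 BC AE.
U+1F379: 4-byte form → F0 9F 8D B9.
U+F1ADA: 4-byte form → F3 B1 AB 9A.
U+52DD: 3-byte form → E5 8B 9D.
U+A12BB: 4-byte form → F2 A1 8A BB.
Concatenated (18 bytes): E6 BC AE F0 9F 8D B9 F3 B1 AB 9A E5 8B 9D F2 A1 8A BB.

E6 BC AE F0 9F 8D B9 F3 B1 AB 9A E5 8B 9D F2 A1 8A BB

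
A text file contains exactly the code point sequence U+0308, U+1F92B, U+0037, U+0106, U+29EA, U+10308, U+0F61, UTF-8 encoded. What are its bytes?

CC 88 F0 9F A4 AB 37 C4 86 E2 A7 AA F0 90 8C 88 E0 BD A1

U+0308: 2-byte form → CC 88.
U+1F92B: 4-byte form → F0 9F A4 AB.
U+0037: 1-byte form → 37.
U+0106: 2-byte form → C4 86.
U+29EA: 3-byte form → E2 A7 AA.
U+10308: 4-byte form → F0 90 8C 88.
U+0F61: 3-byte form → E0 BD A1.
Concatenated (19 bytes): CC 88 F0 9F A4 AB 37 C4 86 E2 A7 AA F0 90 8C 88 E0 BD A1.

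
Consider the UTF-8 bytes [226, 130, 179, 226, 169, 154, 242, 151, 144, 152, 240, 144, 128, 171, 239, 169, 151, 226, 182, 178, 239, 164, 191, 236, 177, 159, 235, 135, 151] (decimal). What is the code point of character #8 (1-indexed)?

Offset 0: leading byte 0xE2 = 11100010 → 3-byte char #1 = E2 82 B3.
Offset 3: leading byte 0xE2 = 11100010 → 3-byte char #2 = E2 A9 9A.
Offset 6: leading byte 0xF2 = 11110010 → 4-byte char #3 = F2 97 90 98.
Offset 10: leading byte 0xF0 = 11110000 → 4-byte char #4 = F0 90 80 AB.
Offset 14: leading byte 0xEF = 11101111 → 3-byte char #5 = EF A9 97.
Offset 17: leading byte 0xE2 = 11100010 → 3-byte char #6 = E2 B6 B2.
Offset 20: leading byte 0xEF = 11101111 → 3-byte char #7 = EF A4 BF.
Offset 23: leading byte 0xEC = 11101100 → 3-byte char #8 = EC B1 9F.
Leading byte 0xEC = 11101100 matches 1110xxxx → 3-byte sequence.
Byte 1: 0xEC = 11101100, payload 1100 (4 bits).
Byte 2: 0xB1 = 10110001 (10xxxxxx ✓), payload 110001.
Byte 3: 0x9F = 10011111 (10xxxxxx ✓), payload 011111.
Concatenate: 1100110001011111 = 0xCC5F (16 bits → U+CC5F).

U+CC5F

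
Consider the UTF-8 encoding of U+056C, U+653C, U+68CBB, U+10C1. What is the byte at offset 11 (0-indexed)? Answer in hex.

0x81

U+056C → 2-byte form D5 AC at offsets 0–1.
U+653C → 3-byte form E6 94 BC at offsets 2–4.
U+68CBB → 4-byte form F1 A8 B2 BB at offsets 5–8.
U+10C1 → 3-byte form E1 83 81 at offsets 9–11.
Offset 11 falls in char 4's range; it's byte 3 of E1 83 81 = 0x81.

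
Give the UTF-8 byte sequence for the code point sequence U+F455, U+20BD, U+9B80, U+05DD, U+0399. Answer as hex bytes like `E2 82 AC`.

U+F455: 3-byte form → EF 91 95.
U+20BD: 3-byte form → E2 82 BD.
U+9B80: 3-byte form → E9 AE 80.
U+05DD: 2-byte form → D7 9D.
U+0399: 2-byte form → CE 99.
Concatenated (13 bytes): EF 91 95 E2 82 BD E9 AE 80 D7 9D CE 99.

EF 91 95 E2 82 BD E9 AE 80 D7 9D CE 99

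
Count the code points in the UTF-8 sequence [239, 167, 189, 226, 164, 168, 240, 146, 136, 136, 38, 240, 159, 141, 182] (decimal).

5

Byte at offset 0: 0xEF = 11101111 → 3-byte char (#1). Advance 3.
Byte at offset 3: 0xE2 = 11100010 → 3-byte char (#2). Advance 3.
Byte at offset 6: 0xF0 = 11110000 → 4-byte char (#3). Advance 4.
Byte at offset 10: 0x26 = 00100110 → 1-byte char (#4). Advance 1.
Byte at offset 11: 0xF0 = 11110000 → 4-byte char (#5). Advance 4.
Reached end at offset 15 after 5 code points.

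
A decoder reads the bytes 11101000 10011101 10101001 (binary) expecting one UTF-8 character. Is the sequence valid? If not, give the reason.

valid

Leading byte 0xE8 = 11101000 → 3-byte form.
Continuation bytes 0x9D=10011101, 0xA9=10101001 all match 10xxxxxx.
Decoded value 0x8769 is ≥ 0x800 (shortest form) and not a surrogate.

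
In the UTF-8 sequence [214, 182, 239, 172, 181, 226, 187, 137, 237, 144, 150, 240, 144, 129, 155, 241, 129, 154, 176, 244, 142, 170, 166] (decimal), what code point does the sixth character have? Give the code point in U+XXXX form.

Offset 0: leading byte 0xD6 = 11010110 → 2-byte char #1 = D6 B6.
Offset 2: leading byte 0xEF = 11101111 → 3-byte char #2 = EF AC B5.
Offset 5: leading byte 0xE2 = 11100010 → 3-byte char #3 = E2 BB 89.
Offset 8: leading byte 0xED = 11101101 → 3-byte char #4 = ED 90 96.
Offset 11: leading byte 0xF0 = 11110000 → 4-byte char #5 = F0 90 81 9B.
Offset 15: leading byte 0xF1 = 11110001 → 4-byte char #6 = F1 81 9A B0.
Leading byte 0xF1 = 11110001 matches 11110xxx → 4-byte sequence.
Byte 1: 0xF1 = 11110001, payload 001 (3 bits).
Byte 2: 0x81 = 10000001 (10xxxxxx ✓), payload 000001.
Byte 3: 0x9A = 10011010 (10xxxxxx ✓), payload 011010.
Byte 4: 0xB0 = 10110000 (10xxxxxx ✓), payload 110000.
Concatenate: 001000001011010110000 = 0x416B0 (21 bits → U+416B0).

U+416B0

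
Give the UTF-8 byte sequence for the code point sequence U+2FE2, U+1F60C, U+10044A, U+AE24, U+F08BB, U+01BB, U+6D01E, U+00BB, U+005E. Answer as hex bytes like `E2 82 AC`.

U+2FE2: 3-byte form → E2 BF A2.
U+1F60C: 4-byte form → F0 9F 98 8C.
U+10044A: 4-byte form → F4 80 91 8A.
U+AE24: 3-byte form → EA B8 A4.
U+F08BB: 4-byte form → F3 B0 A2 BB.
U+01BB: 2-byte form → C6 BB.
U+6D01E: 4-byte form → F1 AD 80 9E.
U+00BB: 2-byte form → C2 BB.
U+005E: 1-byte form → 5E.
Concatenated (27 bytes): E2 BF A2 F0 9F 98 8C F4 80 91 8A EA B8 A4 F3 B0 A2 BB C6 BB F1 AD 80 9E C2 BB 5E.

E2 BF A2 F0 9F 98 8C F4 80 91 8A EA B8 A4 F3 B0 A2 BB C6 BB F1 AD 80 9E C2 BB 5E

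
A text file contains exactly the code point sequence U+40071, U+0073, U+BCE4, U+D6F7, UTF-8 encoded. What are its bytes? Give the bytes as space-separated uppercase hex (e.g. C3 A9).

U+40071: 4-byte form → F1 80 81 B1.
U+0073: 1-byte form → 73.
U+BCE4: 3-byte form → EB B3 A4.
U+D6F7: 3-byte form → ED 9B B7.
Concatenated (11 bytes): F1 80 81 B1 73 EB B3 A4 ED 9B B7.

F1 80 81 B1 73 EB B3 A4 ED 9B B7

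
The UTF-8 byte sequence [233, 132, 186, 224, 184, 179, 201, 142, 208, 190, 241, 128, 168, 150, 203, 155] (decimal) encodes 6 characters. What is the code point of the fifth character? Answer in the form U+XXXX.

U+40A16

Offset 0: leading byte 0xE9 = 11101001 → 3-byte char #1 = E9 84 BA.
Offset 3: leading byte 0xE0 = 11100000 → 3-byte char #2 = E0 B8 B3.
Offset 6: leading byte 0xC9 = 11001001 → 2-byte char #3 = C9 8E.
Offset 8: leading byte 0xD0 = 11010000 → 2-byte char #4 = D0 BE.
Offset 10: leading byte 0xF1 = 11110001 → 4-byte char #5 = F1 80 A8 96.
Leading byte 0xF1 = 11110001 matches 11110xxx → 4-byte sequence.
Byte 1: 0xF1 = 11110001, payload 001 (3 bits).
Byte 2: 0x80 = 10000000 (10xxxxxx ✓), payload 000000.
Byte 3: 0xA8 = 10101000 (10xxxxxx ✓), payload 101000.
Byte 4: 0x96 = 10010110 (10xxxxxx ✓), payload 010110.
Concatenate: 001000000101000010110 = 0x40A16 (21 bits → U+40A16).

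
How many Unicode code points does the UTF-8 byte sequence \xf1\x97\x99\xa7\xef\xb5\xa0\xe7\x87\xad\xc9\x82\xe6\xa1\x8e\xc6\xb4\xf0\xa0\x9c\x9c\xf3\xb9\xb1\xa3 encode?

Byte at offset 0: 0xF1 = 11110001 → 4-byte char (#1). Advance 4.
Byte at offset 4: 0xEF = 11101111 → 3-byte char (#2). Advance 3.
Byte at offset 7: 0xE7 = 11100111 → 3-byte char (#3). Advance 3.
Byte at offset 10: 0xC9 = 11001001 → 2-byte char (#4). Advance 2.
Byte at offset 12: 0xE6 = 11100110 → 3-byte char (#5). Advance 3.
Byte at offset 15: 0xC6 = 11000110 → 2-byte char (#6). Advance 2.
Byte at offset 17: 0xF0 = 11110000 → 4-byte char (#7). Advance 4.
Byte at offset 21: 0xF3 = 11110011 → 4-byte char (#8). Advance 4.
Reached end at offset 25 after 8 code points.

8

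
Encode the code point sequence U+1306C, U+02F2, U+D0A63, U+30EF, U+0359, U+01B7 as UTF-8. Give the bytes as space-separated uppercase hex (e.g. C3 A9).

F0 93 81 AC CB B2 F3 90 A9 A3 E3 83 AF CD 99 C6 B7

U+1306C: 4-byte form → F0 93 81 AC.
U+02F2: 2-byte form → CB B2.
U+D0A63: 4-byte form → F3 90 A9 A3.
U+30EF: 3-byte form → E3 83 AF.
U+0359: 2-byte form → CD 99.
U+01B7: 2-byte form → C6 B7.
Concatenated (17 bytes): F0 93 81 AC CB B2 F3 90 A9 A3 E3 83 AF CD 99 C6 B7.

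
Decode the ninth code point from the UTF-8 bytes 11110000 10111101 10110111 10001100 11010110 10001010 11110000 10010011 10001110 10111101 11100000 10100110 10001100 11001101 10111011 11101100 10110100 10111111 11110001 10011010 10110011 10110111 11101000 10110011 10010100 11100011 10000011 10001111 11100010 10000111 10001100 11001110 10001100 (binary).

Offset 0: leading byte 0xF0 = 11110000 → 4-byte char #1 = F0 BD B7 8C.
Offset 4: leading byte 0xD6 = 11010110 → 2-byte char #2 = D6 8A.
Offset 6: leading byte 0xF0 = 11110000 → 4-byte char #3 = F0 93 8E BD.
Offset 10: leading byte 0xE0 = 11100000 → 3-byte char #4 = E0 A6 8C.
Offset 13: leading byte 0xCD = 11001101 → 2-byte char #5 = CD BB.
Offset 15: leading byte 0xEC = 11101100 → 3-byte char #6 = EC B4 BF.
Offset 18: leading byte 0xF1 = 11110001 → 4-byte char #7 = F1 9A B3 B7.
Offset 22: leading byte 0xE8 = 11101000 → 3-byte char #8 = E8 B3 94.
Offset 25: leading byte 0xE3 = 11100011 → 3-byte char #9 = E3 83 8F.
Leading byte 0xE3 = 11100011 matches 1110xxxx → 3-byte sequence.
Byte 1: 0xE3 = 11100011, payload 0011 (4 bits).
Byte 2: 0x83 = 10000011 (10xxxxxx ✓), payload 000011.
Byte 3: 0x8F = 10001111 (10xxxxxx ✓), payload 001111.
Concatenate: 0011000011001111 = 0x30CF (16 bits → U+30CF).

U+30CF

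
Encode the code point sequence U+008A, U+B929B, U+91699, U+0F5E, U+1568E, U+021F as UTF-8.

C2 8A F2 B9 8A 9B F2 91 9A 99 E0 BD 9E F0 95 9A 8E C8 9F

U+008A: 2-byte form → C2 8A.
U+B929B: 4-byte form → F2 B9 8A 9B.
U+91699: 4-byte form → F2 91 9A 99.
U+0F5E: 3-byte form → E0 BD 9E.
U+1568E: 4-byte form → F0 95 9A 8E.
U+021F: 2-byte form → C8 9F.
Concatenated (19 bytes): C2 8A F2 B9 8A 9B F2 91 9A 99 E0 BD 9E F0 95 9A 8E C8 9F.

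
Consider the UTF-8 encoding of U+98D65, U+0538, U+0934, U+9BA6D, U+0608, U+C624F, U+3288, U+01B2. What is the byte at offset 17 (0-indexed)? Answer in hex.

0x89

U+98D65 → 4-byte form F2 98 B5 A5 at offsets 0–3.
U+0538 → 2-byte form D4 B8 at offsets 4–5.
U+0934 → 3-byte form E0 A4 B4 at offsets 6–8.
U+9BA6D → 4-byte form F2 9B A9 AD at offsets 9–12.
U+0608 → 2-byte form D8 88 at offsets 13–14.
U+C624F → 4-byte form F3 86 89 8F at offsets 15–18.
Offset 17 falls in char 6's range; it's byte 3 of F3 86 89 8F = 0x89.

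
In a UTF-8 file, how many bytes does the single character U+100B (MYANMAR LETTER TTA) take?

3

U+100B = 0x100B. UTF-8 uses 1 byte below 0x80, 2 below 0x800, 3 below 0x10000, 4 up to 0x10FFFF. 0x100B is in U+0800–U+FFFF → 3 bytes.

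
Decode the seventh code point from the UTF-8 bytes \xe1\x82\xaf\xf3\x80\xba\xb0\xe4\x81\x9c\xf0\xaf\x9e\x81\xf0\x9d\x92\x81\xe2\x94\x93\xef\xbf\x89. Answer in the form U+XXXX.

Offset 0: leading byte 0xE1 = 11100001 → 3-byte char #1 = E1 82 AF.
Offset 3: leading byte 0xF3 = 11110011 → 4-byte char #2 = F3 80 BA B0.
Offset 7: leading byte 0xE4 = 11100100 → 3-byte char #3 = E4 81 9C.
Offset 10: leading byte 0xF0 = 11110000 → 4-byte char #4 = F0 AF 9E 81.
Offset 14: leading byte 0xF0 = 11110000 → 4-byte char #5 = F0 9D 92 81.
Offset 18: leading byte 0xE2 = 11100010 → 3-byte char #6 = E2 94 93.
Offset 21: leading byte 0xEF = 11101111 → 3-byte char #7 = EF BF 89.
Leading byte 0xEF = 11101111 matches 1110xxxx → 3-byte sequence.
Byte 1: 0xEF = 11101111, payload 1111 (4 bits).
Byte 2: 0xBF = 10111111 (10xxxxxx ✓), payload 111111.
Byte 3: 0x89 = 10001001 (10xxxxxx ✓), payload 001001.
Concatenate: 1111111111001001 = 0xFFC9 (16 bits → U+FFC9).

U+FFC9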